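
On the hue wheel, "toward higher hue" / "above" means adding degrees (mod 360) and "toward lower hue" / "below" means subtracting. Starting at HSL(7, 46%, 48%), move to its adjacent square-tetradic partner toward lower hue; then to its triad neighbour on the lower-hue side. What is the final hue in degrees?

square ↓ −90°: 7 − 90 = -83 → -83 + 360 = 277°
triadic ↓ −120°: 277 − 120 = 157°

157°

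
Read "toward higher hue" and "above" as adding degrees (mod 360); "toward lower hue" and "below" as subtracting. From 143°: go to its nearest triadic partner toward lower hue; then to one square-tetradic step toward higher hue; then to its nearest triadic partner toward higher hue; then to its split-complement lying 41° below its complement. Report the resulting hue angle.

−120° (triadic ↓): 143 − 120 = 23°
+90° (square ↑): 23 + 90 = 113°
+120° (triadic ↑): 113 + 120 = 233°
+139° (split-comp 41° ↓): 233 + 139 = 372 → 372 − 360 = 12°

12°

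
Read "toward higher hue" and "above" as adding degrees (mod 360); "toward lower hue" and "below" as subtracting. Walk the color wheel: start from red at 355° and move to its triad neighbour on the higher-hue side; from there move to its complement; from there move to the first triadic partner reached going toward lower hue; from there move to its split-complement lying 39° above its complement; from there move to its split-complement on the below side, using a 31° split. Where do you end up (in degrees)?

183°

triadic ↑ +120°: 355 + 120 = 475 → 475 − 360 = 115°
complement +180°: 115 + 180 = 295°
triadic ↓ −120°: 295 − 120 = 175°
split-comp 39° ↑ +219°: 175 + 219 = 394 → 394 − 360 = 34°
split-comp 31° ↓ +149°: 34 + 149 = 183°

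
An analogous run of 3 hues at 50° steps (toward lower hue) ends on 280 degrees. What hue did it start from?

20°

2 steps of 50° (toward lower hue) give a net shift of −100°.
Start = end − shift: 280 + 100 = 380 → 380 − 360 = 20°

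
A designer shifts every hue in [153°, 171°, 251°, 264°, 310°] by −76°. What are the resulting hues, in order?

153 − 76 = 77°
171 − 76 = 95°
251 − 76 = 175°
264 − 76 = 188°
310 − 76 = 234°

77°, 95°, 175°, 188°, 234°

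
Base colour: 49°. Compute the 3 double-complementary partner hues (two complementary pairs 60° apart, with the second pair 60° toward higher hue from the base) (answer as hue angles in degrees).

A rectangular tetradic uses two complementary pairs 60° apart: offsets 0°, 60°, 180°, 240°.
49 + 60 = 109°
49 + 180 = 229°
49 + 240 = 289°

109°, 229° and 289°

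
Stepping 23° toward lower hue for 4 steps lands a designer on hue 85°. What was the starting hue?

4 steps of 23° (toward lower hue) give a net shift of −92°.
Start = end − shift: 85 + 92 = 177°

177°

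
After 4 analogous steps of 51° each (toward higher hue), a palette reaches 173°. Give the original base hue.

4 steps of 51° (toward higher hue) give a net shift of +204°.
Start = end − shift: 173 − 204 = -31 → -31 + 360 = 329°

329°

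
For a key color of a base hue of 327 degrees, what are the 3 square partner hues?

57°, 147°, 237°

A square tetradic scheme places four hues every 90°.
327 + 90 = 417 → 417 − 360 = 57°
327 + 180 = 507 → 507 − 360 = 147°
327 + 270 = 597 → 597 − 360 = 237°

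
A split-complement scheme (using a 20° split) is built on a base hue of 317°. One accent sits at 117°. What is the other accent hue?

157°

Split-complementary hues sit 20° either side of the complement.
Complement of the base 317°: 317 + 180 = 497 → 497 − 360 = 137°
The given accent 117° is 20° one side of 137°; the other accent sits 20° the other side: 137 + 20 = 157°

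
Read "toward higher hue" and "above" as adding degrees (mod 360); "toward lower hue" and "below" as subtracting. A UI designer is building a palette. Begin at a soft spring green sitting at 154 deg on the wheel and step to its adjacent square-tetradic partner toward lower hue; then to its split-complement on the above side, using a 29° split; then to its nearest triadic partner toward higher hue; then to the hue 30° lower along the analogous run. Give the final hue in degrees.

−90° (square ↓): 154 − 90 = 64°
+209° (split-comp 29° ↑): 64 + 209 = 273°
+120° (triadic ↑): 273 + 120 = 393 → 393 − 360 = 33°
−30° (analog 30° ↓): 33 − 30 = 3°

3°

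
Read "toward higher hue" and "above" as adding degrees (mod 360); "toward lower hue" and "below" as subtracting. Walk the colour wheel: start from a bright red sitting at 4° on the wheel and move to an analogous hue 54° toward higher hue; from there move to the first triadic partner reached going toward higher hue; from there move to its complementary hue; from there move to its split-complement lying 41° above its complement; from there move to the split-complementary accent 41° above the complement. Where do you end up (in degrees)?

4 + 54 = 58°   (analog 54° ↑)
58 + 120 = 178°   (triadic ↑)
178 + 180 = 358°   (complement)
358 + 221 = 579 → 579 − 360 = 219°   (split-comp 41° ↑)
219 + 221 = 440 → 440 − 360 = 80°   (split-comp 41° ↑)

80°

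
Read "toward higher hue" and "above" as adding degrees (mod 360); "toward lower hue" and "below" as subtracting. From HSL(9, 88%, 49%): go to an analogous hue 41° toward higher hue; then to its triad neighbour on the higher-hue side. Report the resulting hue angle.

170°

9 + 41 = 50°   (analog 41° ↑)
50 + 120 = 170°   (triadic ↑)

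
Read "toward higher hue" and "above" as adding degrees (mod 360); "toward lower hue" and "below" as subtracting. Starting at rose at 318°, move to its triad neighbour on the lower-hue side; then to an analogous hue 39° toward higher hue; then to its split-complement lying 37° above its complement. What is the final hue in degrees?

triadic ↓ −120°: 318 − 120 = 198°
analog 39° ↑ +39°: 198 + 39 = 237°
split-comp 37° ↑ +217°: 237 + 217 = 454 → 454 − 360 = 94°

94°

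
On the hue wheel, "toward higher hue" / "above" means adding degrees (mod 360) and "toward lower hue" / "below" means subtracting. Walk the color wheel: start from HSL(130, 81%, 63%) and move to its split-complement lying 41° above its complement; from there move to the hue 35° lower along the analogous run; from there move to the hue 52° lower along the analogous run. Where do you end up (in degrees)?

264°

+221° (split-comp 41° ↑): 130 + 221 = 351°
−35° (analog 35° ↓): 351 − 35 = 316°
−52° (analog 52° ↓): 316 − 52 = 264°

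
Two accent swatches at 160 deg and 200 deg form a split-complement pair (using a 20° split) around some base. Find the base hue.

The accents sit 20° either side of the complement, so the complement is their short-arc midpoint on the wheel.
Short-arc midpoint of 160° and 200°: 180°.
Base is 180° from the complement: 180 − 180 = 0°

0°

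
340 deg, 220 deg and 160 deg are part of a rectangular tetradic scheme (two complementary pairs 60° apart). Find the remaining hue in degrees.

40°

A rectangular tetradic uses two complementary pairs 60° apart: offsets 0°, 60°, 180°, 240°.
Among {160°, 220°, 340°}, 340° and 160° are a 180° pair.
The remaining hue 220° needs its own complement: 220 + 180 = 400 → 400 − 360 = 40°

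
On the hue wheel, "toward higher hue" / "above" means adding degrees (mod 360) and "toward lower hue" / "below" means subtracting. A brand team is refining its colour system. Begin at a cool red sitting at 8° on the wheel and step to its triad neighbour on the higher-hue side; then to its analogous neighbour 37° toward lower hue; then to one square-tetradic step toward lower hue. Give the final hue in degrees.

1°

+120° (triadic ↑): 8 + 120 = 128°
−37° (analog 37° ↓): 128 − 37 = 91°
−90° (square ↓): 91 − 90 = 1°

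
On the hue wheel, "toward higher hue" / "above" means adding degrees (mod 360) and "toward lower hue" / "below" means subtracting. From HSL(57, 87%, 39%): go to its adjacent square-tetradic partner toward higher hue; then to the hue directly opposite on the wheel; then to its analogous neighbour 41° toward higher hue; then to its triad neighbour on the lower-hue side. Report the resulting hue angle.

248°

+90° (square ↑): 57 + 90 = 147°
+180° (complement): 147 + 180 = 327°
+41° (analog 41° ↑): 327 + 41 = 368 → 368 − 360 = 8°
−120° (triadic ↓): 8 − 120 = -112 → -112 + 360 = 248°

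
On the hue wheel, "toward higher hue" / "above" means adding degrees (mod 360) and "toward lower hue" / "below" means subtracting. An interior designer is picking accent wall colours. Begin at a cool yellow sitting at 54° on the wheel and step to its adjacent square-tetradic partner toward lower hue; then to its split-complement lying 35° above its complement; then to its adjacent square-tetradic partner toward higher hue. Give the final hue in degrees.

269°

square ↓ −90°: 54 − 90 = -36 → -36 + 360 = 324°
split-comp 35° ↑ +215°: 324 + 215 = 539 → 539 − 360 = 179°
square ↑ +90°: 179 + 90 = 269°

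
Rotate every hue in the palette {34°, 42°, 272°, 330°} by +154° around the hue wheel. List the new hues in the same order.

188°, 196°, 66°, 124°

34 + 154 = 188°
42 + 154 = 196°
272 + 154 = 426 → 426 − 360 = 66°
330 + 154 = 484 → 484 − 360 = 124°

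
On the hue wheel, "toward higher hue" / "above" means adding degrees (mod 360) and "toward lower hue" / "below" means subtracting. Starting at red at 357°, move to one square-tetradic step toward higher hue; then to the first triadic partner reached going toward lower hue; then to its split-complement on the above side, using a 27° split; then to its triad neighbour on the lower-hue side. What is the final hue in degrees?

357 + 90 = 447 → 447 − 360 = 87°   (square ↑)
87 − 120 = -33 → -33 + 360 = 327°   (triadic ↓)
327 + 207 = 534 → 534 − 360 = 174°   (split-comp 27° ↑)
174 − 120 = 54°   (triadic ↓)

54°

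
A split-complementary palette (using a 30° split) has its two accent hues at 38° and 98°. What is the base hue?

The accents sit 30° either side of the complement, so the complement is their short-arc midpoint on the wheel.
Short-arc midpoint of 38° and 98°: 68°.
Base is 180° from the complement: 68 − 180 = -112 → -112 + 360 = 248°

248°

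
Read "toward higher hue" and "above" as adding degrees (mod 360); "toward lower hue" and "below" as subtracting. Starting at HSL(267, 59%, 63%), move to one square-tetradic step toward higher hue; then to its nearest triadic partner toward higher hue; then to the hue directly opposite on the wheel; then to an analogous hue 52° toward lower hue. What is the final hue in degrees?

245°

267 + 90 = 357°   (square ↑)
357 + 120 = 477 → 477 − 360 = 117°   (triadic ↑)
117 + 180 = 297°   (complement)
297 − 52 = 245°   (analog 52° ↓)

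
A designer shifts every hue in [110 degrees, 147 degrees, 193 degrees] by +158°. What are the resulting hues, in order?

268°, 305°, 351°

110 + 158 = 268°
147 + 158 = 305°
193 + 158 = 351°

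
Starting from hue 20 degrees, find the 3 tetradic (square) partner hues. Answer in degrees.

A square tetradic scheme places four hues every 90°.
20 + 90 = 110°
20 + 180 = 200°
20 + 270 = 290°

110°, 200°, 290°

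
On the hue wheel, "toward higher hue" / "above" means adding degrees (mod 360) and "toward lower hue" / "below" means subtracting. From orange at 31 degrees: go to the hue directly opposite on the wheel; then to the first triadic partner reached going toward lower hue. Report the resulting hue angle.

+180° (complement): 31 + 180 = 211°
−120° (triadic ↓): 211 − 120 = 91°

91°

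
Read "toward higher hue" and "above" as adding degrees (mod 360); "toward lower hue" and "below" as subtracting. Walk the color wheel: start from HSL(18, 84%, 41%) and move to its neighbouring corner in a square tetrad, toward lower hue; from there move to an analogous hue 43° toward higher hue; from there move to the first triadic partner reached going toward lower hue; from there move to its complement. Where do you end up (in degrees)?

31°

square ↓ −90°: 18 − 90 = -72 → -72 + 360 = 288°
analog 43° ↑ +43°: 288 + 43 = 331°
triadic ↓ −120°: 331 − 120 = 211°
complement +180°: 211 + 180 = 391 → 391 − 360 = 31°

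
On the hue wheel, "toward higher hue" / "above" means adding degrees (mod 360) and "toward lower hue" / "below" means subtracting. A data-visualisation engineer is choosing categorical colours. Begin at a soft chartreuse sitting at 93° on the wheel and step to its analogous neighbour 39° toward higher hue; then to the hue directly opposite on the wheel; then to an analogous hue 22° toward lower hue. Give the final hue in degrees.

290°

93 + 39 = 132°   (analog 39° ↑)
132 + 180 = 312°   (complement)
312 − 22 = 290°   (analog 22° ↓)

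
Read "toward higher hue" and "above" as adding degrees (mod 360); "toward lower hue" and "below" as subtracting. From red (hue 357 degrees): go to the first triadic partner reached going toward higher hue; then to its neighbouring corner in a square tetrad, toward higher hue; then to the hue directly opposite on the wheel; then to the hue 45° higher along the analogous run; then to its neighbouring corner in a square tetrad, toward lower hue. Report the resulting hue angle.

357 + 120 = 477 → 477 − 360 = 117°   (triadic ↑)
117 + 90 = 207°   (square ↑)
207 + 180 = 387 → 387 − 360 = 27°   (complement)
27 + 45 = 72°   (analog 45° ↑)
72 − 90 = -18 → -18 + 360 = 342°   (square ↓)

342°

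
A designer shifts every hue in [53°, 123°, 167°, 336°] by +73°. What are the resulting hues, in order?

126°, 196°, 240°, 49°

53 + 73 = 126°
123 + 73 = 196°
167 + 73 = 240°
336 + 73 = 409 → 409 − 360 = 49°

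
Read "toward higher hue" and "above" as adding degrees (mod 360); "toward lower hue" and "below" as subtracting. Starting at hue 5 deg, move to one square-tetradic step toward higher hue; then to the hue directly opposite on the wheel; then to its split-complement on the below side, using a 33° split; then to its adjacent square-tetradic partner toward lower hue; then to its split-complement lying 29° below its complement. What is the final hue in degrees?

5 + 90 = 95°   (square ↑)
95 + 180 = 275°   (complement)
275 + 147 = 422 → 422 − 360 = 62°   (split-comp 33° ↓)
62 − 90 = -28 → -28 + 360 = 332°   (square ↓)
332 + 151 = 483 → 483 − 360 = 123°   (split-comp 29° ↓)

123°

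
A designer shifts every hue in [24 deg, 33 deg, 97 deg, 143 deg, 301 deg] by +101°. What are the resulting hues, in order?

125°, 134°, 198°, 244°, 42°

24 + 101 = 125°
33 + 101 = 134°
97 + 101 = 198°
143 + 101 = 244°
301 + 101 = 402 → 402 − 360 = 42°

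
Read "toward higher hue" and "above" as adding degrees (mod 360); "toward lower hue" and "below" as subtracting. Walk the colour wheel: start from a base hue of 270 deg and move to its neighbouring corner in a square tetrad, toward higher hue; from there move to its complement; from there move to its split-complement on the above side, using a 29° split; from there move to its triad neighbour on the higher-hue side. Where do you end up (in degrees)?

149°

270 + 90 = 360 → 360 − 360 = 0°   (square ↑)
0 + 180 = 180°   (complement)
180 + 209 = 389 → 389 − 360 = 29°   (split-comp 29° ↑)
29 + 120 = 149°   (triadic ↑)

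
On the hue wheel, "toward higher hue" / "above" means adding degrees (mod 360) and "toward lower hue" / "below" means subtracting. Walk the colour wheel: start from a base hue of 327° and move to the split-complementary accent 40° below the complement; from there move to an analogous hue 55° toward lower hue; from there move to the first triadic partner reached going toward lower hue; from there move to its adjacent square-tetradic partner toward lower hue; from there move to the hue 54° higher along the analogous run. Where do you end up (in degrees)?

256°

+140° (split-comp 40° ↓): 327 + 140 = 467 → 467 − 360 = 107°
−55° (analog 55° ↓): 107 − 55 = 52°
−120° (triadic ↓): 52 − 120 = -68 → -68 + 360 = 292°
−90° (square ↓): 292 − 90 = 202°
+54° (analog 54° ↑): 202 + 54 = 256°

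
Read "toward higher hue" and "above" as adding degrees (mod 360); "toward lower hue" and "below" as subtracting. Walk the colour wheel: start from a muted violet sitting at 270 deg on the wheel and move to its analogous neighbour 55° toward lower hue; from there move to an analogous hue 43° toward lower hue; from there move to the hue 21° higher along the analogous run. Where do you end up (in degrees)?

193°

analog 55° ↓ −55°: 270 − 55 = 215°
analog 43° ↓ −43°: 215 − 43 = 172°
analog 21° ↑ +21°: 172 + 21 = 193°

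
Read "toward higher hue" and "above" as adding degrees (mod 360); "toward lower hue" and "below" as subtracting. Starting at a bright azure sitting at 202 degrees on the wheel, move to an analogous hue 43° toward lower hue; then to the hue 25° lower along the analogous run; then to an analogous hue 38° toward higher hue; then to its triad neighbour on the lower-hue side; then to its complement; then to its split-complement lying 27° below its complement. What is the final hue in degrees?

−43° (analog 43° ↓): 202 − 43 = 159°
−25° (analog 25° ↓): 159 − 25 = 134°
+38° (analog 38° ↑): 134 + 38 = 172°
−120° (triadic ↓): 172 − 120 = 52°
+180° (complement): 52 + 180 = 232°
+153° (split-comp 27° ↓): 232 + 153 = 385 → 385 − 360 = 25°

25°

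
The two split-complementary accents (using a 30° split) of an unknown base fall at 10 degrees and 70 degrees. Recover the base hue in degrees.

220°

The accents sit 30° either side of the complement, so the complement is their short-arc midpoint on the wheel.
Short-arc midpoint of 10° and 70°: 40°.
Base is 180° from the complement: 40 − 180 = -140 → -140 + 360 = 220°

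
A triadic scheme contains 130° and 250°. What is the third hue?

A triad spaces three hues 120° apart.
The full set is {10°, 130°, 250°}.

10°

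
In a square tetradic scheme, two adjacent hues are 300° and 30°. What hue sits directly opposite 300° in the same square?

A square tetradic scheme places four hues 90° apart; opposite corners are 180° apart.
300 + 180 = 480 → 480 − 360 = 120°

120°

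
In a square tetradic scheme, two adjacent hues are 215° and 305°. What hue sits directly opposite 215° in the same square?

A square tetradic scheme places four hues 90° apart; opposite corners are 180° apart.
215 + 180 = 395 → 395 − 360 = 35°

35°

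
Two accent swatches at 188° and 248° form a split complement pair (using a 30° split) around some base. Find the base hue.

The accents sit 30° either side of the complement, so the complement is their short-arc midpoint on the wheel.
Short-arc midpoint of 188° and 248°: 218°.
Base is 180° from the complement: 218 − 180 = 38°

38°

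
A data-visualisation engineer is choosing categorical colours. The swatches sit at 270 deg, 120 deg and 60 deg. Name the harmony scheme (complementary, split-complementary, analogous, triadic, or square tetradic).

Sort the hues: 60°, 120°, 270°.
Successive gaps around the wheel: 60°, 150°, 150°.
Two 150° gaps and one 60° gap — a base hue opposite a pair of accents 30° either side of its complement — is the split-complementary pattern.

split-complementary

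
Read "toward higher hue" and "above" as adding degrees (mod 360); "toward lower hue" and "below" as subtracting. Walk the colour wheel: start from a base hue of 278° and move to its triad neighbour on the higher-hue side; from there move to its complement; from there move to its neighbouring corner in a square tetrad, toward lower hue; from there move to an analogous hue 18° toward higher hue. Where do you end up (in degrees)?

146°

triadic ↑ +120°: 278 + 120 = 398 → 398 − 360 = 38°
complement +180°: 38 + 180 = 218°
square ↓ −90°: 218 − 90 = 128°
analog 18° ↑ +18°: 128 + 18 = 146°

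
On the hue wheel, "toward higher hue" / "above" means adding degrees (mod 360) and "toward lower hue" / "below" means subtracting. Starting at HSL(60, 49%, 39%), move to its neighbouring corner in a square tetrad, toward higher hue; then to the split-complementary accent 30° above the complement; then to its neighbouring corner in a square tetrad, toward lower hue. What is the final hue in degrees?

60 + 90 = 150°   (square ↑)
150 + 210 = 360 → 360 − 360 = 0°   (split-comp 30° ↑)
0 − 90 = -90 → -90 + 360 = 270°   (square ↓)

270°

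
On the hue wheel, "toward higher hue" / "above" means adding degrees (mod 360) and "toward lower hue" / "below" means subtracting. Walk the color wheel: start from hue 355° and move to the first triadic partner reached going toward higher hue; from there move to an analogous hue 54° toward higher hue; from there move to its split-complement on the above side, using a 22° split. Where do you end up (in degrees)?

355 + 120 = 475 → 475 − 360 = 115°   (triadic ↑)
115 + 54 = 169°   (analog 54° ↑)
169 + 202 = 371 → 371 − 360 = 11°   (split-comp 22° ↑)

11°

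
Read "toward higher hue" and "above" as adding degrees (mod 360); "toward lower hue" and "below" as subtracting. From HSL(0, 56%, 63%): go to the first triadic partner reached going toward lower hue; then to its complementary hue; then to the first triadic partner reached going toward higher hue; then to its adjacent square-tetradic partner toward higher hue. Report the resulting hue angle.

0 − 120 = -120 → -120 + 360 = 240°   (triadic ↓)
240 + 180 = 420 → 420 − 360 = 60°   (complement)
60 + 120 = 180°   (triadic ↑)
180 + 90 = 270°   (square ↑)

270°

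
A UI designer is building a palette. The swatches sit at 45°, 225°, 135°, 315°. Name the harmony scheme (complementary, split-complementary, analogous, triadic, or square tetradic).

square tetradic

Sort the hues: 45°, 135°, 225°, 315°.
Successive gaps around the wheel: 90°, 90°, 90°, 90°.
Four hues every 90° form a square tetradic scheme.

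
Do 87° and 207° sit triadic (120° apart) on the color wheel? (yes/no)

Angular distance: |87 − 207| = 120 = 120°.
Triadic (120° apart) requires 120°.

yes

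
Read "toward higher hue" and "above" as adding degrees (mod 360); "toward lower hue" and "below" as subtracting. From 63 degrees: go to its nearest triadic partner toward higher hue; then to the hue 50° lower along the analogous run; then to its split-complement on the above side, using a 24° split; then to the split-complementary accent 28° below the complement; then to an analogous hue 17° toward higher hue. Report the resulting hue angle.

146°

+120° (triadic ↑): 63 + 120 = 183°
−50° (analog 50° ↓): 183 − 50 = 133°
+204° (split-comp 24° ↑): 133 + 204 = 337°
+152° (split-comp 28° ↓): 337 + 152 = 489 → 489 − 360 = 129°
+17° (analog 17° ↑): 129 + 17 = 146°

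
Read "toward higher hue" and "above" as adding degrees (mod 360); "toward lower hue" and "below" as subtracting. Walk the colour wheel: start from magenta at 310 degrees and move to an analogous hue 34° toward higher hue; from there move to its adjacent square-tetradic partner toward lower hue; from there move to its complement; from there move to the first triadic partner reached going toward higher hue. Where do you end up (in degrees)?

analog 34° ↑ +34°: 310 + 34 = 344°
square ↓ −90°: 344 − 90 = 254°
complement +180°: 254 + 180 = 434 → 434 − 360 = 74°
triadic ↑ +120°: 74 + 120 = 194°

194°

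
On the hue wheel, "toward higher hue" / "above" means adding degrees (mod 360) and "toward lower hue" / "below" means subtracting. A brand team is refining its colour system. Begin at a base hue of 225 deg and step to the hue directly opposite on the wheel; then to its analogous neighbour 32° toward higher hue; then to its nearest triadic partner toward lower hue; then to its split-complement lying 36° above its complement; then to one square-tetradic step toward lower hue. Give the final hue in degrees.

83°

complement +180°: 225 + 180 = 405 → 405 − 360 = 45°
analog 32° ↑ +32°: 45 + 32 = 77°
triadic ↓ −120°: 77 − 120 = -43 → -43 + 360 = 317°
split-comp 36° ↑ +216°: 317 + 216 = 533 → 533 − 360 = 173°
square ↓ −90°: 173 − 90 = 83°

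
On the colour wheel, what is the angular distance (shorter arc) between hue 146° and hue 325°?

|146 − 325| = 179.
179 ≤ 180, so the shorter arc is 179°.

179°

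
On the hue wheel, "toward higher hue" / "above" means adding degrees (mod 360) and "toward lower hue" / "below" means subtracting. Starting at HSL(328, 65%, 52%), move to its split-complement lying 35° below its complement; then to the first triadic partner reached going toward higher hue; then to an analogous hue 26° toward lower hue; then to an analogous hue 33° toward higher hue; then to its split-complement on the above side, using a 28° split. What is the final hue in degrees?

328 + 145 = 473 → 473 − 360 = 113°   (split-comp 35° ↓)
113 + 120 = 233°   (triadic ↑)
233 − 26 = 207°   (analog 26° ↓)
207 + 33 = 240°   (analog 33° ↑)
240 + 208 = 448 → 448 − 360 = 88°   (split-comp 28° ↑)

88°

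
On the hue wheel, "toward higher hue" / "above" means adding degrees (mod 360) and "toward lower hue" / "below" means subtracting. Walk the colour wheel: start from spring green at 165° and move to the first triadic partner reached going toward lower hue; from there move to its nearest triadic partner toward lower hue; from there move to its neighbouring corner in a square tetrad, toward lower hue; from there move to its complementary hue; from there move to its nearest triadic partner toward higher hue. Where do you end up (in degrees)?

triadic ↓ −120°: 165 − 120 = 45°
triadic ↓ −120°: 45 − 120 = -75 → -75 + 360 = 285°
square ↓ −90°: 285 − 90 = 195°
complement +180°: 195 + 180 = 375 → 375 − 360 = 15°
triadic ↑ +120°: 15 + 120 = 135°

135°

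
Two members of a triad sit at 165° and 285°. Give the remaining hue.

A triad spaces three hues 120° apart.
The full set is {45°, 165°, 285°}.

45°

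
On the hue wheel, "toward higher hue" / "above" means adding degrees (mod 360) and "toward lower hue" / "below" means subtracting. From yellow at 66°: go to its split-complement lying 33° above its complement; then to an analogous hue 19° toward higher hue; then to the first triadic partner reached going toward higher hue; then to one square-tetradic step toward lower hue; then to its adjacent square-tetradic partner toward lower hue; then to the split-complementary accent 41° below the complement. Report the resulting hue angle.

split-comp 33° ↑ +213°: 66 + 213 = 279°
analog 19° ↑ +19°: 279 + 19 = 298°
triadic ↑ +120°: 298 + 120 = 418 → 418 − 360 = 58°
square ↓ −90°: 58 − 90 = -32 → -32 + 360 = 328°
square ↓ −90°: 328 − 90 = 238°
split-comp 41° ↓ +139°: 238 + 139 = 377 → 377 − 360 = 17°

17°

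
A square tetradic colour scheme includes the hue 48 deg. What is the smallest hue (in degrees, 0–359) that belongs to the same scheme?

A square tetradic scheme places four hues every 90°.
The full set through 48° is {48°, 138°, 228°, 318°}.

48°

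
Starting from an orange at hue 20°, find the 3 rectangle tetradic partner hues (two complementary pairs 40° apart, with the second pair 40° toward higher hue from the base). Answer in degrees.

20 + 40 = 60°
20 + 180 = 200°
20 + 220 = 240°

60°, 200°, and 240°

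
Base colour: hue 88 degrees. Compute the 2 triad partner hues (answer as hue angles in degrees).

88 + 120 = 208°
88 + 240 = 328°

208° and 328°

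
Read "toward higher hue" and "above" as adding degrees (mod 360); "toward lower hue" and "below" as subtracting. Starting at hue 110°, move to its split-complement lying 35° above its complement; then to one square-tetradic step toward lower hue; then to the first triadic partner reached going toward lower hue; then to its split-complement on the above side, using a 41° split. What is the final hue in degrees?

336°

+215° (split-comp 35° ↑): 110 + 215 = 325°
−90° (square ↓): 325 − 90 = 235°
−120° (triadic ↓): 235 − 120 = 115°
+221° (split-comp 41° ↑): 115 + 221 = 336°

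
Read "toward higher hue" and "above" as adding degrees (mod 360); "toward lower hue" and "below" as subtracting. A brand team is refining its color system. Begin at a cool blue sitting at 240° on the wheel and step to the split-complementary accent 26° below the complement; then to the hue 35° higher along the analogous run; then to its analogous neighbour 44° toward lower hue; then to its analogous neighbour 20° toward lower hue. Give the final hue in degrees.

5°

240 + 154 = 394 → 394 − 360 = 34°   (split-comp 26° ↓)
34 + 35 = 69°   (analog 35° ↑)
69 − 44 = 25°   (analog 44° ↓)
25 − 20 = 5°   (analog 20° ↓)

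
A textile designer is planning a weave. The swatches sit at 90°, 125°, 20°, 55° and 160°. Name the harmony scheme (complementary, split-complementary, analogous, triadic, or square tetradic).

analogous

Sort the hues: 20°, 55°, 90°, 125°, 160°.
Successive gaps around the wheel: 35°, 35°, 35°, 35°, 220°.
A run of hues at equal small steps (35°) with one large closing gap is an analogous group.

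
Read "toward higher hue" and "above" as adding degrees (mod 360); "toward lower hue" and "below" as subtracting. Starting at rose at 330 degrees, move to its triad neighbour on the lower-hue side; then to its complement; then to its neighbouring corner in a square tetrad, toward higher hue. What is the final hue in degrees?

−120° (triadic ↓): 330 − 120 = 210°
+180° (complement): 210 + 180 = 390 → 390 − 360 = 30°
+90° (square ↑): 30 + 90 = 120°

120°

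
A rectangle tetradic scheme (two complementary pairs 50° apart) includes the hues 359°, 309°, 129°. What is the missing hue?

179°

A rectangular tetradic uses two complementary pairs 50° apart: offsets 0°, 50°, 180°, 230°.
Among {129°, 309°, 359°}, 309° and 129° are a 180° pair.
The remaining hue 359° needs its own complement: 359 + 180 = 539 → 539 − 360 = 179°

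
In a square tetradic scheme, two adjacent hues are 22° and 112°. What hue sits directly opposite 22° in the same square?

A square tetradic scheme places four hues 90° apart; opposite corners are 180° apart.
22 + 180 = 202°

202°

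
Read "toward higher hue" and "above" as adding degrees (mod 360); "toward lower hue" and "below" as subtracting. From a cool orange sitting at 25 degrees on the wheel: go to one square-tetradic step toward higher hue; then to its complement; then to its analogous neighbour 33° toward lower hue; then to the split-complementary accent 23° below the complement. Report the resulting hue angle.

59°

25 + 90 = 115°   (square ↑)
115 + 180 = 295°   (complement)
295 − 33 = 262°   (analog 33° ↓)
262 + 157 = 419 → 419 − 360 = 59°   (split-comp 23° ↓)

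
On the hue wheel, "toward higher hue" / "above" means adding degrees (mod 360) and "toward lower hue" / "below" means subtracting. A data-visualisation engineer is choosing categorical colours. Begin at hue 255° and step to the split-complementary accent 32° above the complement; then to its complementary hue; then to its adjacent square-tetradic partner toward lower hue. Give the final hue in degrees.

+212° (split-comp 32° ↑): 255 + 212 = 467 → 467 − 360 = 107°
+180° (complement): 107 + 180 = 287°
−90° (square ↓): 287 − 90 = 197°

197°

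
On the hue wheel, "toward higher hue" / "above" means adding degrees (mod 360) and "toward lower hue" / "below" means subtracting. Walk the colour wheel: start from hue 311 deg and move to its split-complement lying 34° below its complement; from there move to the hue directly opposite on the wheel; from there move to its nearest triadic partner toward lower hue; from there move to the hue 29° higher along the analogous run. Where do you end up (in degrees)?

+146° (split-comp 34° ↓): 311 + 146 = 457 → 457 − 360 = 97°
+180° (complement): 97 + 180 = 277°
−120° (triadic ↓): 277 − 120 = 157°
+29° (analog 29° ↑): 157 + 29 = 186°

186°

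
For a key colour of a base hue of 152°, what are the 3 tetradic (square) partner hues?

242°, 332°, and 62°

A square tetradic scheme places four hues every 90°.
152 + 90 = 242°
152 + 180 = 332°
152 + 270 = 422 → 422 − 360 = 62°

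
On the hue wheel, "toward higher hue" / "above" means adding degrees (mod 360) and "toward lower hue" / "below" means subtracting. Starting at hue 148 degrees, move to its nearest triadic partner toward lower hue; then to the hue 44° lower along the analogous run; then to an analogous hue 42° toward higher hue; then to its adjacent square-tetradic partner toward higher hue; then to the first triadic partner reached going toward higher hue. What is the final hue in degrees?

236°

triadic ↓ −120°: 148 − 120 = 28°
analog 44° ↓ −44°: 28 − 44 = -16 → -16 + 360 = 344°
analog 42° ↑ +42°: 344 + 42 = 386 → 386 − 360 = 26°
square ↑ +90°: 26 + 90 = 116°
triadic ↑ +120°: 116 + 120 = 236°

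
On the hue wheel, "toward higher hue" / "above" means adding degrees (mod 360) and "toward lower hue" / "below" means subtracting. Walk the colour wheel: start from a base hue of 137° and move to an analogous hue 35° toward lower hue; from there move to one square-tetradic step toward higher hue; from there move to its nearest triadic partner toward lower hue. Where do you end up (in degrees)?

−35° (analog 35° ↓): 137 − 35 = 102°
+90° (square ↑): 102 + 90 = 192°
−120° (triadic ↓): 192 − 120 = 72°

72°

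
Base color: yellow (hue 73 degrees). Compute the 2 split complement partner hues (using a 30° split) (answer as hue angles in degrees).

223° and 283°

Split-complementary hues sit 30° either side of the complement.
Complement of 73 degrees: 73 + 180 = 253°
253 − 30 = 223°
253 + 30 = 283°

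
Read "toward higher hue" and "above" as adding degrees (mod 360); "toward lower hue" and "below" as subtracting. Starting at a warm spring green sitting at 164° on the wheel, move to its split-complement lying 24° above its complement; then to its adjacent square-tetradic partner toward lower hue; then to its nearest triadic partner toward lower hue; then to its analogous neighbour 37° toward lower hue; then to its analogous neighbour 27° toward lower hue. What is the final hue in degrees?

164 + 204 = 368 → 368 − 360 = 8°   (split-comp 24° ↑)
8 − 90 = -82 → -82 + 360 = 278°   (square ↓)
278 − 120 = 158°   (triadic ↓)
158 − 37 = 121°   (analog 37° ↓)
121 − 27 = 94°   (analog 27° ↓)

94°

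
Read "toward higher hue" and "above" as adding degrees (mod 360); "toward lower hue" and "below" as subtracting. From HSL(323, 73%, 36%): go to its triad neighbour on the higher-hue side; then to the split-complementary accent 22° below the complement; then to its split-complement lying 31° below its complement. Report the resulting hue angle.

30°

+120° (triadic ↑): 323 + 120 = 443 → 443 − 360 = 83°
+158° (split-comp 22° ↓): 83 + 158 = 241°
+149° (split-comp 31° ↓): 241 + 149 = 390 → 390 − 360 = 30°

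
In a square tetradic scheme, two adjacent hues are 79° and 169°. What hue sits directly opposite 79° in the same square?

A square tetradic scheme places four hues 90° apart; opposite corners are 180° apart.
79 + 180 = 259°

259°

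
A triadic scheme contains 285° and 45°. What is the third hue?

165°

A triad spaces three hues 120° apart.
The full set is {45°, 165°, 285°}.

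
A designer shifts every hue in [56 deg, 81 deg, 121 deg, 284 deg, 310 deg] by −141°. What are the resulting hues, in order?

275°, 300°, 340°, 143°, 169°

56 − 141 = -85 → -85 + 360 = 275°
81 − 141 = -60 → -60 + 360 = 300°
121 − 141 = -20 → -20 + 360 = 340°
284 − 141 = 143°
310 − 141 = 169°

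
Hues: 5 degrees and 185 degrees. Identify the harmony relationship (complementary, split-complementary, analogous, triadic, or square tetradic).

complementary

Sort the hues: 5°, 185°.
Successive gaps around the wheel: 180°, 180°.
Two hues 180° apart are complementary.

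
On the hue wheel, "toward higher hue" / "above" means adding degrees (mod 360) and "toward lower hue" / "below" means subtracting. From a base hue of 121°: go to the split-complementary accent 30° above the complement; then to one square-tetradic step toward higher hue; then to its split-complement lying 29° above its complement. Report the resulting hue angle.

split-comp 30° ↑ +210°: 121 + 210 = 331°
square ↑ +90°: 331 + 90 = 421 → 421 − 360 = 61°
split-comp 29° ↑ +209°: 61 + 209 = 270°

270°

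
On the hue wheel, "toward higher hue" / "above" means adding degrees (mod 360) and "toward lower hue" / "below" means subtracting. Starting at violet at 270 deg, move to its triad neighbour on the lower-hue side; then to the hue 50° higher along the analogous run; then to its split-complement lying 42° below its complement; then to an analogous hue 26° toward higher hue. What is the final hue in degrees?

−120° (triadic ↓): 270 − 120 = 150°
+50° (analog 50° ↑): 150 + 50 = 200°
+138° (split-comp 42° ↓): 200 + 138 = 338°
+26° (analog 26° ↑): 338 + 26 = 364 → 364 − 360 = 4°

4°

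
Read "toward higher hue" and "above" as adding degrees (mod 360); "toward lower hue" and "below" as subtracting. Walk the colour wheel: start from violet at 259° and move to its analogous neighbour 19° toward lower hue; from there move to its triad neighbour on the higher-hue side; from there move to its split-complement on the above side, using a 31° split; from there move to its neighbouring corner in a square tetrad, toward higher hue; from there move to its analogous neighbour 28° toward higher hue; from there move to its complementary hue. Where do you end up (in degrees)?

analog 19° ↓ −19°: 259 − 19 = 240°
triadic ↑ +120°: 240 + 120 = 360 → 360 − 360 = 0°
split-comp 31° ↑ +211°: 0 + 211 = 211°
square ↑ +90°: 211 + 90 = 301°
analog 28° ↑ +28°: 301 + 28 = 329°
complement +180°: 329 + 180 = 509 → 509 − 360 = 149°

149°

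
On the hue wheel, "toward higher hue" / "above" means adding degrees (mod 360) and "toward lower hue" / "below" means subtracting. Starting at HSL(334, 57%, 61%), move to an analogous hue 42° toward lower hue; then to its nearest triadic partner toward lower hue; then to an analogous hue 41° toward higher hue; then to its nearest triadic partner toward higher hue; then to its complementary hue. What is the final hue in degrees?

153°

analog 42° ↓ −42°: 334 − 42 = 292°
triadic ↓ −120°: 292 − 120 = 172°
analog 41° ↑ +41°: 172 + 41 = 213°
triadic ↑ +120°: 213 + 120 = 333°
complement +180°: 333 + 180 = 513 → 513 − 360 = 153°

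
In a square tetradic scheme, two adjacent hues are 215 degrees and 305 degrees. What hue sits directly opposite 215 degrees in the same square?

35°

A square tetradic scheme places four hues 90° apart; opposite corners are 180° apart.
215 + 180 = 395 → 395 − 360 = 35°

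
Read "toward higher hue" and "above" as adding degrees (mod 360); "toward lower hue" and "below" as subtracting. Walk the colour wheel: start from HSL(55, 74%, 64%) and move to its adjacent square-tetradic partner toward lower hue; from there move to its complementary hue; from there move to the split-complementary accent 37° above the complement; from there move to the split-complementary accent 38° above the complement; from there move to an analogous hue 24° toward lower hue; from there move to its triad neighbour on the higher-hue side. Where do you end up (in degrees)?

316°

−90° (square ↓): 55 − 90 = -35 → -35 + 360 = 325°
+180° (complement): 325 + 180 = 505 → 505 − 360 = 145°
+217° (split-comp 37° ↑): 145 + 217 = 362 → 362 − 360 = 2°
+218° (split-comp 38° ↑): 2 + 218 = 220°
−24° (analog 24° ↓): 220 − 24 = 196°
+120° (triadic ↑): 196 + 120 = 316°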